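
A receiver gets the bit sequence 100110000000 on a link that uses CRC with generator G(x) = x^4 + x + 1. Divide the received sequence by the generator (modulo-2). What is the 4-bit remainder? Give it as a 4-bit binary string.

Modulo-2 division of 100110000000 by 10011:
  pos 0: 10011 XOR 10011 = 00000
Remainder = 0000 (zero — the frame passes the CRC check).

0000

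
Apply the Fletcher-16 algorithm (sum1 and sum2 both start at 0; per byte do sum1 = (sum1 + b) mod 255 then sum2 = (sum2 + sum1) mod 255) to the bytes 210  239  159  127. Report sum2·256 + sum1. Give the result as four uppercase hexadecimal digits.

Running sums (mod 255):
  after byte 0 (210): sum1=210, sum2=210
  after byte 1 (239): sum1=194, sum2=149
  after byte 2 (159): sum1=98, sum2=247
  after byte 3 (127): sum1=225, sum2=217
Checksum = sum2·256 + sum1 = 217·256 + 225 = 55777 = 0xD9E1.

D9E1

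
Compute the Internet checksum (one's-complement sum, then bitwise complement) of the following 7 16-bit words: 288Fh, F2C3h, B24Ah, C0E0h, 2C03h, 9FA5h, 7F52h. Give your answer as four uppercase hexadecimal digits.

2686

One's-complement addition (fold any carry out of bit 15 back into bit 0):
  0x288F + 0xF2C3 = 0x11B52 → wrap carry → 0x1B53
  0x1B53 + 0xB24A = 0x0CD9D
  0xCD9D + 0xC0E0 = 0x18E7D → wrap carry → 0x8E7E
  0x8E7E + 0x2C03 = 0x0BA81
  0xBA81 + 0x9FA5 = 0x15A26 → wrap carry → 0x5A27
  0x5A27 + 0x7F52 = 0x0D979
One's-complement sum = 0xD979.
Checksum = ~0xD979 & 0xFFFF = 0x2686.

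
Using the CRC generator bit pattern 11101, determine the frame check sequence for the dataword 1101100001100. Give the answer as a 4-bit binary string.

Append 4 zeros: 11011000011000000. Divide by 11101 (XOR where the leading bit is 1):
  pos 0: 11011 XOR 11101 = 00110
  pos 2: 11000 XOR 11101 = 00101
  pos 4: 10100 XOR 11101 = 01001
  pos 5: 10011 XOR 11101 = 01110
  pos 6: 11101 XOR 11101 = 00000
Remainder (last 4 bits) = 0000. This is the CRC / FCS.

0000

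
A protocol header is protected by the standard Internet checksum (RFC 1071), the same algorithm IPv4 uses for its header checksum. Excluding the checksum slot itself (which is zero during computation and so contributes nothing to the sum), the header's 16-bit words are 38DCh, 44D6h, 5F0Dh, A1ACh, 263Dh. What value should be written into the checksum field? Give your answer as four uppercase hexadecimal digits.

5B56

One's-complement addition (fold any carry out of bit 15 back into bit 0):
  0x38DC + 0x44D6 = 0x07DB2
  0x7DB2 + 0x5F0D = 0x0DCBF
  0xDCBF + 0xA1AC = 0x17E6B → wrap carry → 0x7E6C
  0x7E6C + 0x263D = 0x0A4A9
One's-complement sum = 0xA4A9.
Checksum = ~0xA4A9 & 0xFFFF = 0x5B56.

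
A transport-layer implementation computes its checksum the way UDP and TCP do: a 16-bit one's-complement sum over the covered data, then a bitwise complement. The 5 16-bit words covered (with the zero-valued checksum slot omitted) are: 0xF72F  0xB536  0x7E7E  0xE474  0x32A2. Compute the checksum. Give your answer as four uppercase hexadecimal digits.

One's-complement addition (fold any carry out of bit 15 back into bit 0):
  0xF72F + 0xB536 = 0x1AC65 → wrap carry → 0xAC66
  0xAC66 + 0x7E7E = 0x12AE4 → wrap carry → 0x2AE5
  0x2AE5 + 0xE474 = 0x10F59 → wrap carry → 0x0F5A
  0x0F5A + 0x32A2 = 0x041FC
One's-complement sum = 0x41FC.
Checksum = ~0x41FC & 0xFFFF = 0xBE03.

BE03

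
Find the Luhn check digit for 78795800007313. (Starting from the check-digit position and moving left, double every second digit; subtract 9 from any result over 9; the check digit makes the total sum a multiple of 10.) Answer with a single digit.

8

Partial digits right→left: 3 1 3 7 0 0 0 0 8 5 9 7 8 7
Double every second digit counting from the check-digit position (so the 1st, 3rd, 5th, ... of the partial from the right).
  doubled (with −9 where >9): 6 6 0 0 7 9 7 → sum 35
  kept as-is: 1 7 0 0 5 7 7 → sum 27
Total = 35 + 27 = 62.
Check digit = (10 − (62 mod 10)) mod 10 = 8.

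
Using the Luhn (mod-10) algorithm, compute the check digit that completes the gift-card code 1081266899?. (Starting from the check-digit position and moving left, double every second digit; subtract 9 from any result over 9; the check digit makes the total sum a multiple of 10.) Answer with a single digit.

Partial digits right→left: 9 9 8 6 6 2 1 8 0 1
Double every second digit counting from the check-digit position (so the 1st, 3rd, 5th, ... of the partial from the right).
  doubled (with −9 where >9): 9 7 3 2 0 → sum 21
  kept as-is: 9 6 2 8 1 → sum 26
Total = 21 + 26 = 47.
Check digit = (10 − (47 mod 10)) mod 10 = 3.

3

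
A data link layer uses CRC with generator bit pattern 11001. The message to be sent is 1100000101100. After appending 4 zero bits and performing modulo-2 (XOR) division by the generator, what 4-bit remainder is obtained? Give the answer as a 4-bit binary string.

1110

Append 4 zeros: 11000001011000000. Divide by 11001 (XOR where the leading bit is 1):
  pos 0: 11000 XOR 11001 = 00001
  pos 4: 10010 XOR 11001 = 01011
  pos 5: 10111 XOR 11001 = 01110
  pos 6: 11101 XOR 11001 = 00100
  pos 8: 10000 XOR 11001 = 01001
  pos 9: 10010 XOR 11001 = 01011
  pos 10: 10110 XOR 11001 = 01111
  pos 11: 11110 XOR 11001 = 00111
Remainder (last 4 bits) = 1110. This is the CRC / FCS.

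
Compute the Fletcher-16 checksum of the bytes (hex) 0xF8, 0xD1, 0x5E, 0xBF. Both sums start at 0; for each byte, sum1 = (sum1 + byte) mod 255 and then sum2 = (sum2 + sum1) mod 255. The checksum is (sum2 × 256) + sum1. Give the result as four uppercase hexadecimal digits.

D5E8

Running sums (mod 255):
  after byte 0 (0xF8): sum1=248, sum2=248
  after byte 1 (0xD1): sum1=202, sum2=195
  after byte 2 (0x5E): sum1=41, sum2=236
  after byte 3 (0xBF): sum1=232, sum2=213
Checksum = sum2·256 + sum1 = 213·256 + 232 = 54760 = 0xD5E8.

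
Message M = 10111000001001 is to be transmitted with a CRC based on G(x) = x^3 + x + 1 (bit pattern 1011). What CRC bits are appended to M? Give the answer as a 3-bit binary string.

Append 3 zeros: 10111000001001000. Divide by 1011 (XOR where the leading bit is 1):
  pos 0: 1011 XOR 1011 = 0000
  pos 4: 1000 XOR 1011 = 0011
  pos 6: 1100 XOR 1011 = 0111
  pos 7: 1111 XOR 1011 = 0100
  pos 8: 1000 XOR 1011 = 0011
  pos 10: 1101 XOR 1011 = 0110
  pos 11: 1100 XOR 1011 = 0111
  pos 12: 1110 XOR 1011 = 0101
  pos 13: 1010 XOR 1011 = 0001
Remainder (last 3 bits) = 001. This is the CRC / FCS.

001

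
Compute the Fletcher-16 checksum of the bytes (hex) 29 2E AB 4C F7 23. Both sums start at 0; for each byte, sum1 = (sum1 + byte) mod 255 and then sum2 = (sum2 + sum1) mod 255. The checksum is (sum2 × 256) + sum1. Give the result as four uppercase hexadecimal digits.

Running sums (mod 255):
  after byte 0 (29): sum1=41, sum2=41
  after byte 1 (2E): sum1=87, sum2=128
  after byte 2 (AB): sum1=3, sum2=131
  after byte 3 (4C): sum1=79, sum2=210
  after byte 4 (F7): sum1=71, sum2=26
  after byte 5 (23): sum1=106, sum2=132
Checksum = sum2·256 + sum1 = 132·256 + 106 = 33898 = 0x846A.

846A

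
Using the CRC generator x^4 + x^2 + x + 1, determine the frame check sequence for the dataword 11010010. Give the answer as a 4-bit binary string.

0011

Append 4 zeros: 110100100000. Divide by 10111 (XOR where the leading bit is 1):
  pos 0: 11010 XOR 10111 = 01101
  pos 1: 11010 XOR 10111 = 01101
  pos 2: 11011 XOR 10111 = 01100
  pos 3: 11000 XOR 10111 = 01111
  pos 4: 11110 XOR 10111 = 01001
  pos 5: 10010 XOR 10111 = 00101
  pos 7: 10100 XOR 10111 = 00011
Remainder (last 4 bits) = 0011. This is the CRC / FCS.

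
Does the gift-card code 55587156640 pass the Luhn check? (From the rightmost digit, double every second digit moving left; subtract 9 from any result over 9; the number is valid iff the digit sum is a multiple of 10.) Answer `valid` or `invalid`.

From the right, keep odd positions and double even positions (subtract 9 from any doubled value over 9):
  doubled (positions 2,4,...): 8 3 2 7 1 → sum 21
  kept (positions 1,3,...): 0 6 5 7 5 5 → sum 28
Total = 49.
49 mod 10 = 9, so the number is invalid.

invalid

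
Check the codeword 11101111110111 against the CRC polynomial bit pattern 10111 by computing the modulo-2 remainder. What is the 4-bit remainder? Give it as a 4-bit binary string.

Modulo-2 division of 11101111110111 by 10111:
  pos 0: 11101 XOR 10111 = 01010
  pos 1: 10101 XOR 10111 = 00010
  pos 4: 10111 XOR 10111 = 00000
  pos 9: 10111 XOR 10111 = 00000
Remainder = 0000 (zero — the frame passes the CRC check).

0000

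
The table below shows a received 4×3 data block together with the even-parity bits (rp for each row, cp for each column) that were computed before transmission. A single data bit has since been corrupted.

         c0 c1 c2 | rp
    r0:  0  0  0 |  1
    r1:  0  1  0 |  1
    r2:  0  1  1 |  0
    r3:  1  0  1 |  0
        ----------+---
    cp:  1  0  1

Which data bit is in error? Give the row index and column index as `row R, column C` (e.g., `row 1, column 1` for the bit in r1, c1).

Recompute each row's even parity and compare to rp:
  r0: data parity 0, sent rp 1 → mismatch
  r1: data parity 1, sent rp 1 → ok
  r2: data parity 0, sent rp 0 → ok
  r3: data parity 0, sent rp 0 → ok
Recompute each column's even parity and compare to cp:
  c0: data parity 1, sent cp 1 → ok
  c1: data parity 0, sent cp 0 → ok
  c2: data parity 0, sent cp 1 → mismatch
Exactly one row (r0) and one column (c2) fail → the flipped bit is at their intersection.

row 0, column 2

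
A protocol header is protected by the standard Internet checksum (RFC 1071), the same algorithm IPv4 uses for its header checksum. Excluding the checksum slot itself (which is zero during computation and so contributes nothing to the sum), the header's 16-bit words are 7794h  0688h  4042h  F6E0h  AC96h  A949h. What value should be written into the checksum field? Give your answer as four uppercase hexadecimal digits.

One's-complement addition (fold any carry out of bit 15 back into bit 0):
  0x7794 + 0x0688 = 0x07E1C
  0x7E1C + 0x4042 = 0x0BE5E
  0xBE5E + 0xF6E0 = 0x1B53E → wrap carry → 0xB53F
  0xB53F + 0xAC96 = 0x161D5 → wrap carry → 0x61D6
  0x61D6 + 0xA949 = 0x10B1F → wrap carry → 0x0B20
One's-complement sum = 0x0B20.
Checksum = ~0x0B20 & 0xFFFF = 0xF4DF.

F4DF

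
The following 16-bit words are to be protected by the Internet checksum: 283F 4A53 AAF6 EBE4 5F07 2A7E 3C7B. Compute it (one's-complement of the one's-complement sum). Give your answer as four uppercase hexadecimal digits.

3091

One's-complement addition (fold any carry out of bit 15 back into bit 0):
  0x283F + 0x4A53 = 0x07292
  0x7292 + 0xAAF6 = 0x11D88 → wrap carry → 0x1D89
  0x1D89 + 0xEBE4 = 0x1096D → wrap carry → 0x096E
  0x096E + 0x5F07 = 0x06875
  0x6875 + 0x2A7E = 0x092F3
  0x92F3 + 0x3C7B = 0x0CF6E
One's-complement sum = 0xCF6E.
Checksum = ~0xCF6E & 0xFFFF = 0x3091.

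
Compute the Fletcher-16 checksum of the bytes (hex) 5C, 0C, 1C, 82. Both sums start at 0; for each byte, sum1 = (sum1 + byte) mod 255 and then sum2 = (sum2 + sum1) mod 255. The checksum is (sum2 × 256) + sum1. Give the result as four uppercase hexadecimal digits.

Running sums (mod 255):
  after byte 0 (5C): sum1=92, sum2=92
  after byte 1 (0C): sum1=104, sum2=196
  after byte 2 (1C): sum1=132, sum2=73
  after byte 3 (82): sum1=7, sum2=80
Checksum = sum2·256 + sum1 = 80·256 + 7 = 20487 = 0x5007.

5007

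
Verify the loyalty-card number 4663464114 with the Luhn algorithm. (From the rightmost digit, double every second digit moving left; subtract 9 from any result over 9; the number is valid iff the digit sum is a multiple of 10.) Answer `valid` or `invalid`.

From the right, keep odd positions and double even positions (subtract 9 from any doubled value over 9):
  doubled (positions 2,4,...): 2 8 8 3 8 → sum 29
  kept (positions 1,3,...): 4 1 6 3 6 → sum 20
Total = 49.
49 mod 10 = 9, so the number is invalid.

invalid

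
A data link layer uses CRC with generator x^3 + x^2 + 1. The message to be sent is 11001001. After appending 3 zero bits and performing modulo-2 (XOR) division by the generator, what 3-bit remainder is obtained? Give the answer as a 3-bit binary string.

Append 3 zeros: 11001001000. Divide by 1101 (XOR where the leading bit is 1):
  pos 0: 1100 XOR 1101 = 0001
  pos 3: 1100 XOR 1101 = 0001
  pos 6: 1100 XOR 1101 = 0001
Remainder (last 3 bits) = 010. This is the CRC / FCS.

010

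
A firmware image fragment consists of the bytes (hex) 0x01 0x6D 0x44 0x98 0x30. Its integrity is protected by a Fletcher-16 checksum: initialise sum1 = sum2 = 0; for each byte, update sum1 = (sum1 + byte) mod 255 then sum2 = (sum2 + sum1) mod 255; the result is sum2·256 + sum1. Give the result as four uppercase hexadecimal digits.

Running sums (mod 255):
  after byte 0 (0x01): sum1=1, sum2=1
  after byte 1 (0x6D): sum1=110, sum2=111
  after byte 2 (0x44): sum1=178, sum2=34
  after byte 3 (0x98): sum1=75, sum2=109
  after byte 4 (0x30): sum1=123, sum2=232
Checksum = sum2·256 + sum1 = 232·256 + 123 = 59515 = 0xE87B.

E87B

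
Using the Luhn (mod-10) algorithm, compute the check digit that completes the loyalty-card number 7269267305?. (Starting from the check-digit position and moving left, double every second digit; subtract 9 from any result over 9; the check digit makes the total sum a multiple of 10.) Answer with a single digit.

5

Partial digits right→left: 5 0 3 7 6 2 9 6 2 7
Double every second digit counting from the check-digit position (so the 1st, 3rd, 5th, ... of the partial from the right).
  doubled (with −9 where >9): 1 6 3 9 4 → sum 23
  kept as-is: 0 7 2 6 7 → sum 22
Total = 23 + 22 = 45.
Check digit = (10 − (45 mod 10)) mod 10 = 5.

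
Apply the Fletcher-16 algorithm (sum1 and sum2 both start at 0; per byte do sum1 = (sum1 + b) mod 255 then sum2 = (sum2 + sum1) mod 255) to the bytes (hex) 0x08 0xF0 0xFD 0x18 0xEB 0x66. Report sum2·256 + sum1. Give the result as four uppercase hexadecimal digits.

Running sums (mod 255):
  after byte 0 (0x08): sum1=8, sum2=8
  after byte 1 (0xF0): sum1=248, sum2=1
  after byte 2 (0xFD): sum1=246, sum2=247
  after byte 3 (0x18): sum1=15, sum2=7
  after byte 4 (0xEB): sum1=250, sum2=2
  after byte 5 (0x66): sum1=97, sum2=99
Checksum = sum2·256 + sum1 = 99·256 + 97 = 25441 = 0x6361.

6361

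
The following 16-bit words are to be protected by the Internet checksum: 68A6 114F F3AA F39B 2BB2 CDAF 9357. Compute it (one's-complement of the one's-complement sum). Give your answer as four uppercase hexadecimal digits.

120A

One's-complement addition (fold any carry out of bit 15 back into bit 0):
  0x68A6 + 0x114F = 0x079F5
  0x79F5 + 0xF3AA = 0x16D9F → wrap carry → 0x6DA0
  0x6DA0 + 0xF39B = 0x1613B → wrap carry → 0x613C
  0x613C + 0x2BB2 = 0x08CEE
  0x8CEE + 0xCDAF = 0x15A9D → wrap carry → 0x5A9E
  0x5A9E + 0x9357 = 0x0EDF5
One's-complement sum = 0xEDF5.
Checksum = ~0xEDF5 & 0xFFFF = 0x120A.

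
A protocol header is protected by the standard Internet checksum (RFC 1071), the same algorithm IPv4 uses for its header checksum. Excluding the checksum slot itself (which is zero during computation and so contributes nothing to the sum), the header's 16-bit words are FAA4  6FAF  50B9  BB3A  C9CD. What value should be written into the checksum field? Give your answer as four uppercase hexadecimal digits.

One's-complement addition (fold any carry out of bit 15 back into bit 0):
  0xFAA4 + 0x6FAF = 0x16A53 → wrap carry → 0x6A54
  0x6A54 + 0x50B9 = 0x0BB0D
  0xBB0D + 0xBB3A = 0x17647 → wrap carry → 0x7648
  0x7648 + 0xC9CD = 0x14015 → wrap carry → 0x4016
One's-complement sum = 0x4016.
Checksum = ~0x4016 & 0xFFFF = 0xBFE9.

BFE9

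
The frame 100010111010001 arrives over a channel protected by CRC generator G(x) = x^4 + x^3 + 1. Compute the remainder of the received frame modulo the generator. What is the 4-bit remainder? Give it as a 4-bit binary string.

1000

Modulo-2 division of 100010111010001 by 11001:
  pos 0: 10001 XOR 11001 = 01000
  pos 1: 10000 XOR 11001 = 01001
  pos 2: 10011 XOR 11001 = 01010
  pos 3: 10101 XOR 11001 = 01100
  pos 4: 11001 XOR 11001 = 00000
  pos 10: 10001 XOR 11001 = 01000
Remainder = 1000 (nonzero — an error is detected).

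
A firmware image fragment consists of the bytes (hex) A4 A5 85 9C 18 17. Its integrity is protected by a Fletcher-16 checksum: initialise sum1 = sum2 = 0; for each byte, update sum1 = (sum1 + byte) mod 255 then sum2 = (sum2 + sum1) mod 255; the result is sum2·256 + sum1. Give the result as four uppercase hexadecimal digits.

Running sums (mod 255):
  after byte 0 (A4): sum1=164, sum2=164
  after byte 1 (A5): sum1=74, sum2=238
  after byte 2 (85): sum1=207, sum2=190
  after byte 3 (9C): sum1=108, sum2=43
  after byte 4 (18): sum1=132, sum2=175
  after byte 5 (17): sum1=155, sum2=75
Checksum = sum2·256 + sum1 = 75·256 + 155 = 19355 = 0x4B9B.

4B9B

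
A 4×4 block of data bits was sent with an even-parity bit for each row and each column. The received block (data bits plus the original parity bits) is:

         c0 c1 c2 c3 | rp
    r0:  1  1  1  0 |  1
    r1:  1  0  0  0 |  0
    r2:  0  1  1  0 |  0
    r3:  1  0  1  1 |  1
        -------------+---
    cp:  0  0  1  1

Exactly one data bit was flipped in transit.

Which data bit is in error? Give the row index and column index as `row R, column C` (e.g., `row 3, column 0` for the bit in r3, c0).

Recompute each row's even parity and compare to rp:
  r0: data parity 1, sent rp 1 → ok
  r1: data parity 1, sent rp 0 → mismatch
  r2: data parity 0, sent rp 0 → ok
  r3: data parity 1, sent rp 1 → ok
Recompute each column's even parity and compare to cp:
  c0: data parity 1, sent cp 0 → mismatch
  c1: data parity 0, sent cp 0 → ok
  c2: data parity 1, sent cp 1 → ok
  c3: data parity 1, sent cp 1 → ok
Exactly one row (r1) and one column (c0) fail → the flipped bit is at their intersection.

row 1, column 0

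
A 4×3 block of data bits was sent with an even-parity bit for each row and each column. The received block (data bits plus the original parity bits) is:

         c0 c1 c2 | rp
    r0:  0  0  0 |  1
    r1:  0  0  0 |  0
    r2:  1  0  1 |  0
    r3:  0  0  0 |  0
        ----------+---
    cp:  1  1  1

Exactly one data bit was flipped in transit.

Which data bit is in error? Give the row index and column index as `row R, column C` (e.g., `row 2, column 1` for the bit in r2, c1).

Recompute each row's even parity and compare to rp:
  r0: data parity 0, sent rp 1 → mismatch
  r1: data parity 0, sent rp 0 → ok
  r2: data parity 0, sent rp 0 → ok
  r3: data parity 0, sent rp 0 → ok
Recompute each column's even parity and compare to cp:
  c0: data parity 1, sent cp 1 → ok
  c1: data parity 0, sent cp 1 → mismatch
  c2: data parity 1, sent cp 1 → ok
Exactly one row (r0) and one column (c1) fail → the flipped bit is at their intersection.

row 0, column 1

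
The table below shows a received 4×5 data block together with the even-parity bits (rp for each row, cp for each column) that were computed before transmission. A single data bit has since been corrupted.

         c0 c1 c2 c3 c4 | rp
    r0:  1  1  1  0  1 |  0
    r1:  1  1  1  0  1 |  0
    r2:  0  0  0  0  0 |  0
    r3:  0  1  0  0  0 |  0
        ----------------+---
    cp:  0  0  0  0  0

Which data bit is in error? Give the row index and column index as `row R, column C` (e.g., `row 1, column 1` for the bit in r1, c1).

Recompute each row's even parity and compare to rp:
  r0: data parity 0, sent rp 0 → ok
  r1: data parity 0, sent rp 0 → ok
  r2: data parity 0, sent rp 0 → ok
  r3: data parity 1, sent rp 0 → mismatch
Recompute each column's even parity and compare to cp:
  c0: data parity 0, sent cp 0 → ok
  c1: data parity 1, sent cp 0 → mismatch
  c2: data parity 0, sent cp 0 → ok
  c3: data parity 0, sent cp 0 → ok
  c4: data parity 0, sent cp 0 → ok
Exactly one row (r3) and one column (c1) fail → the flipped bit is at their intersection.

row 3, column 1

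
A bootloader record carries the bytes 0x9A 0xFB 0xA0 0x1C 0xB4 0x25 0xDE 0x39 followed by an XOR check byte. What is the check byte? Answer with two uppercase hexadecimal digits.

XOR the bytes together:
  start with 0x9A
  0x9A ⊕ 0xFB = 0x61
  0x61 ⊕ 0xA0 = 0xC1
  0xC1 ⊕ 0x1C = 0xDD
  0xDD ⊕ 0xB4 = 0x69
  0x69 ⊕ 0x25 = 0x4C
  0x4C ⊕ 0xDE = 0x92
  0x92 ⊕ 0x39 = 0xAB

AB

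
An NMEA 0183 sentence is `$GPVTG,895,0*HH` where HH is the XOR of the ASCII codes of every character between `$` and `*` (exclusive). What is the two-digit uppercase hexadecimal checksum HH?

56

XOR the ASCII codes of the payload characters:
  'G' = 0x47 → acc = 0x47
  'P' = 0x50 → acc = 0x17
  'V' = 0x56 → acc = 0x41
  'T' = 0x54 → acc = 0x15
  'G' = 0x47 → acc = 0x52
  ',' = 0x2C → acc = 0x7E
  '8' = 0x38 → acc = 0x46
  '9' = 0x39 → acc = 0x7F
  '5' = 0x35 → acc = 0x4A
  ',' = 0x2C → acc = 0x66
  '0' = 0x30 → acc = 0x56
Checksum = 0x56.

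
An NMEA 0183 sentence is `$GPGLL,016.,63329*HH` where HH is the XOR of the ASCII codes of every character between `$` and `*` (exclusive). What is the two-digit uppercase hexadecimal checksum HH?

XOR the ASCII codes of the payload characters:
  'G' = 0x47 → acc = 0x47
  'P' = 0x50 → acc = 0x17
  'G' = 0x47 → acc = 0x50
  'L' = 0x4C → acc = 0x1C
  'L' = 0x4C → acc = 0x50
  ',' = 0x2C → acc = 0x7C
  '0' = 0x30 → acc = 0x4C
  '1' = 0x31 → acc = 0x7D
  '6' = 0x36 → acc = 0x4B
  '.' = 0x2E → acc = 0x65
  ',' = 0x2C → acc = 0x49
  '6' = 0x36 → acc = 0x7F
  '3' = 0x33 → acc = 0x4C
  '3' = 0x33 → acc = 0x7F
  '2' = 0x32 → acc = 0x4D
  '9' = 0x39 → acc = 0x74
Checksum = 0x74.

74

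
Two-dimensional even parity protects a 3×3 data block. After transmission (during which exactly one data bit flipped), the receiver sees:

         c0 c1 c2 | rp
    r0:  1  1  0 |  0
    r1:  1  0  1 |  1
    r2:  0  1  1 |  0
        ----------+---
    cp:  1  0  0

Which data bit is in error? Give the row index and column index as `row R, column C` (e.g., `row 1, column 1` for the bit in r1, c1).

Recompute each row's even parity and compare to rp:
  r0: data parity 0, sent rp 0 → ok
  r1: data parity 0, sent rp 1 → mismatch
  r2: data parity 0, sent rp 0 → ok
Recompute each column's even parity and compare to cp:
  c0: data parity 0, sent cp 1 → mismatch
  c1: data parity 0, sent cp 0 → ok
  c2: data parity 0, sent cp 0 → ok
Exactly one row (r1) and one column (c0) fail → the flipped bit is at their intersection.

row 1, column 0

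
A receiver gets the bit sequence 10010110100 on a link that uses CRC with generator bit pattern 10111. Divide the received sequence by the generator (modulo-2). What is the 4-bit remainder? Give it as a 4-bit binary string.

Modulo-2 division of 10010110100 by 10111:
  pos 0: 10010 XOR 10111 = 00101
  pos 2: 10111 XOR 10111 = 00000
Remainder = 0100 (nonzero — an error is detected).

0100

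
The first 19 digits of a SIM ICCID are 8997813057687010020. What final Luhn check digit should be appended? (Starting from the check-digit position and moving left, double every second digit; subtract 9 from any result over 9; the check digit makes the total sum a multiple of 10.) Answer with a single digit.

Partial digits right→left: 0 2 0 0 1 0 7 8 6 7 5 0 3 1 8 7 9 9 8
Double every second digit counting from the check-digit position (so the 1st, 3rd, 5th, ... of the partial from the right).
  doubled (with −9 where >9): 0 0 2 5 3 1 6 7 9 7 → sum 40
  kept as-is: 2 0 0 8 7 0 1 7 9 → sum 34
Total = 40 + 34 = 74.
Check digit = (10 − (74 mod 10)) mod 10 = 6.

6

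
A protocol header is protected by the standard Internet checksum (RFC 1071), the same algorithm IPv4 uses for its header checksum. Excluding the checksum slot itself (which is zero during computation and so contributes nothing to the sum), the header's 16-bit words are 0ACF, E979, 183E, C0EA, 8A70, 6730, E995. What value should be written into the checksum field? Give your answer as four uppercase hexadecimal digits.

One's-complement addition (fold any carry out of bit 15 back into bit 0):
  0x0ACF + 0xE979 = 0x0F448
  0xF448 + 0x183E = 0x10C86 → wrap carry → 0x0C87
  0x0C87 + 0xC0EA = 0x0CD71
  0xCD71 + 0x8A70 = 0x157E1 → wrap carry → 0x57E2
  0x57E2 + 0x6730 = 0x0BF12
  0xBF12 + 0xE995 = 0x1A8A7 → wrap carry → 0xA8A8
One's-complement sum = 0xA8A8.
Checksum = ~0xA8A8 & 0xFFFF = 0x5757.

5757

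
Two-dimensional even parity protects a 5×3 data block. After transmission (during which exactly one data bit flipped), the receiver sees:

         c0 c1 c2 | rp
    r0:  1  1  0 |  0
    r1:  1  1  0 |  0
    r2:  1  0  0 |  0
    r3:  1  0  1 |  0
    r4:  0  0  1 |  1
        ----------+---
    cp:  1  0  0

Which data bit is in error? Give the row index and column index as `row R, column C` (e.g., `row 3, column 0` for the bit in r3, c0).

row 2, column 0

Recompute each row's even parity and compare to rp:
  r0: data parity 0, sent rp 0 → ok
  r1: data parity 0, sent rp 0 → ok
  r2: data parity 1, sent rp 0 → mismatch
  r3: data parity 0, sent rp 0 → ok
  r4: data parity 1, sent rp 1 → ok
Recompute each column's even parity and compare to cp:
  c0: data parity 0, sent cp 1 → mismatch
  c1: data parity 0, sent cp 0 → ok
  c2: data parity 0, sent cp 0 → ok
Exactly one row (r2) and one column (c0) fail → the flipped bit is at their intersection.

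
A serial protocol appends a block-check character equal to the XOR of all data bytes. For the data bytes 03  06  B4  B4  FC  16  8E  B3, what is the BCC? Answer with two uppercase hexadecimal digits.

XOR the bytes together:
  start with 0x03
  0x03 ⊕ 0x06 = 0x05
  0x05 ⊕ 0xB4 = 0xB1
  0xB1 ⊕ 0xB4 = 0x05
  0x05 ⊕ 0xFC = 0xF9
  0xF9 ⊕ 0x16 = 0xEF
  0xEF ⊕ 0x8E = 0x61
  0x61 ⊕ 0xB3 = 0xD2

D2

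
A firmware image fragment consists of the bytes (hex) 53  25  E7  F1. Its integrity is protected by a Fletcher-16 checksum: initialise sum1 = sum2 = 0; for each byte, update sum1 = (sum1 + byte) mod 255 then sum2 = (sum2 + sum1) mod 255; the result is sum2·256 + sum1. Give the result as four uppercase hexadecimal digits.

7E52

Running sums (mod 255):
  after byte 0 (53): sum1=83, sum2=83
  after byte 1 (25): sum1=120, sum2=203
  after byte 2 (E7): sum1=96, sum2=44
  after byte 3 (F1): sum1=82, sum2=126
Checksum = sum2·256 + sum1 = 126·256 + 82 = 32338 = 0x7E52.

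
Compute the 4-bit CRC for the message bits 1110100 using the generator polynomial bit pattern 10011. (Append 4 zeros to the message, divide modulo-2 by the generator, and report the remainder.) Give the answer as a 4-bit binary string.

0100

Append 4 zeros: 11101000000. Divide by 10011 (XOR where the leading bit is 1):
  pos 0: 11101 XOR 10011 = 01110
  pos 1: 11100 XOR 10011 = 01111
  pos 2: 11110 XOR 10011 = 01101
  pos 3: 11010 XOR 10011 = 01001
  pos 4: 10010 XOR 10011 = 00001
Remainder (last 4 bits) = 0100. This is the CRC / FCS.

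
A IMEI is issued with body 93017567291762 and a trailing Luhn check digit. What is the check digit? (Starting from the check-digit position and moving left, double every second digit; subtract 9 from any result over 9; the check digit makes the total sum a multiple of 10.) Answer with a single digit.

7

Partial digits right→left: 2 6 7 1 9 2 7 6 5 7 1 0 3 9
Double every second digit counting from the check-digit position (so the 1st, 3rd, 5th, ... of the partial from the right).
  doubled (with −9 where >9): 4 5 9 5 1 2 6 → sum 32
  kept as-is: 6 1 2 6 7 0 9 → sum 31
Total = 32 + 31 = 63.
Check digit = (10 − (63 mod 10)) mod 10 = 7.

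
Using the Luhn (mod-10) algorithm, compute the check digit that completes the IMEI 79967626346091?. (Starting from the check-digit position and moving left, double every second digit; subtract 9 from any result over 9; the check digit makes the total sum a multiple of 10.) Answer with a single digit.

9

Partial digits right→left: 1 9 0 6 4 3 6 2 6 7 6 9 9 7
Double every second digit counting from the check-digit position (so the 1st, 3rd, 5th, ... of the partial from the right).
  doubled (with −9 where >9): 2 0 8 3 3 3 9 → sum 28
  kept as-is: 9 6 3 2 7 9 7 → sum 43
Total = 28 + 43 = 71.
Check digit = (10 − (71 mod 10)) mod 10 = 9.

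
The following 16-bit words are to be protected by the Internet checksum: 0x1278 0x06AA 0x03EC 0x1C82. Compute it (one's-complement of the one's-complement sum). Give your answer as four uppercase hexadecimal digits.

C66F

One's-complement addition (fold any carry out of bit 15 back into bit 0):
  0x1278 + 0x06AA = 0x01922
  0x1922 + 0x03EC = 0x01D0E
  0x1D0E + 0x1C82 = 0x03990
One's-complement sum = 0x3990.
Checksum = ~0x3990 & 0xFFFF = 0xC66F.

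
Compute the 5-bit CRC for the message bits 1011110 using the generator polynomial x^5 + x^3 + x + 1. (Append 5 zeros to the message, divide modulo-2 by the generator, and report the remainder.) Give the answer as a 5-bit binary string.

Append 5 zeros: 101111000000. Divide by 101011 (XOR where the leading bit is 1):
  pos 0: 101111 XOR 101011 = 000100
  pos 3: 100000 XOR 101011 = 001011
  pos 5: 101100 XOR 101011 = 000111
Remainder (last 5 bits) = 01110. This is the CRC / FCS.

01110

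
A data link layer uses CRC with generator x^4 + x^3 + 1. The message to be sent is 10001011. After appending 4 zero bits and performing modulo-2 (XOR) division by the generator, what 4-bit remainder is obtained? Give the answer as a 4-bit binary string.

Append 4 zeros: 100010110000. Divide by 11001 (XOR where the leading bit is 1):
  pos 0: 10001 XOR 11001 = 01000
  pos 1: 10000 XOR 11001 = 01001
  pos 2: 10011 XOR 11001 = 01010
  pos 3: 10101 XOR 11001 = 01100
  pos 4: 11000 XOR 11001 = 00001
Remainder (last 4 bits) = 1000. This is the CRC / FCS.

1000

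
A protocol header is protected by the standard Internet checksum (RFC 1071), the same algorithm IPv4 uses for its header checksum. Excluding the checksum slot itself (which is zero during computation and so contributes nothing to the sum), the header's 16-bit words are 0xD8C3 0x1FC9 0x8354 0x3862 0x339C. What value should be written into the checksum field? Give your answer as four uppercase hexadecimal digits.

1820

One's-complement addition (fold any carry out of bit 15 back into bit 0):
  0xD8C3 + 0x1FC9 = 0x0F88C
  0xF88C + 0x8354 = 0x17BE0 → wrap carry → 0x7BE1
  0x7BE1 + 0x3862 = 0x0B443
  0xB443 + 0x339C = 0x0E7DF
One's-complement sum = 0xE7DF.
Checksum = ~0xE7DF & 0xFFFF = 0x1820.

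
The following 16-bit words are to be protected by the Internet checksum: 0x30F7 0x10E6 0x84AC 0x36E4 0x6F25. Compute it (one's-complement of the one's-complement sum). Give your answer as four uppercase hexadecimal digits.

One's-complement addition (fold any carry out of bit 15 back into bit 0):
  0x30F7 + 0x10E6 = 0x041DD
  0x41DD + 0x84AC = 0x0C689
  0xC689 + 0x36E4 = 0x0FD6D
  0xFD6D + 0x6F25 = 0x16C92 → wrap carry → 0x6C93
One's-complement sum = 0x6C93.
Checksum = ~0x6C93 & 0xFFFF = 0x936C.

936C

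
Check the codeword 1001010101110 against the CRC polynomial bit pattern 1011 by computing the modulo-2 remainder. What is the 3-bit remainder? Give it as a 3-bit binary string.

000

Modulo-2 division of 1001010101110 by 1011:
  pos 0: 1001 XOR 1011 = 0010
  pos 2: 1001 XOR 1011 = 0010
  pos 4: 1001 XOR 1011 = 0010
  pos 6: 1001 XOR 1011 = 0010
  pos 8: 1011 XOR 1011 = 0000
Remainder = 000 (zero — the frame passes the CRC check).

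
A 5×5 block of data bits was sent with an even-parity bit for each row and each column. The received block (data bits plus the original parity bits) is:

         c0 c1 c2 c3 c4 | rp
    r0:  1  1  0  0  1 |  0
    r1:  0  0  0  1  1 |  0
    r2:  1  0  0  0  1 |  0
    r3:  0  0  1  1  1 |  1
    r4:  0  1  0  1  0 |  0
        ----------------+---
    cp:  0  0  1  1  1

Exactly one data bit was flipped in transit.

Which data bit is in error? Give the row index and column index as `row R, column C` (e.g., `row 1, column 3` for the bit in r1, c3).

row 0, column 4

Recompute each row's even parity and compare to rp:
  r0: data parity 1, sent rp 0 → mismatch
  r1: data parity 0, sent rp 0 → ok
  r2: data parity 0, sent rp 0 → ok
  r3: data parity 1, sent rp 1 → ok
  r4: data parity 0, sent rp 0 → ok
Recompute each column's even parity and compare to cp:
  c0: data parity 0, sent cp 0 → ok
  c1: data parity 0, sent cp 0 → ok
  c2: data parity 1, sent cp 1 → ok
  c3: data parity 1, sent cp 1 → ok
  c4: data parity 0, sent cp 1 → mismatch
Exactly one row (r0) and one column (c4) fail → the flipped bit is at their intersection.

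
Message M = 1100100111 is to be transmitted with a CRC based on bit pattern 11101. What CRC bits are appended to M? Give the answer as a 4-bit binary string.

Append 4 zeros: 11001001110000. Divide by 11101 (XOR where the leading bit is 1):
  pos 0: 11001 XOR 11101 = 00100
  pos 2: 10000 XOR 11101 = 01101
  pos 3: 11011 XOR 11101 = 00110
  pos 5: 11011 XOR 11101 = 00110
  pos 7: 11000 XOR 11101 = 00101
  pos 9: 10100 XOR 11101 = 01001
Remainder (last 4 bits) = 1001. This is the CRC / FCS.

1001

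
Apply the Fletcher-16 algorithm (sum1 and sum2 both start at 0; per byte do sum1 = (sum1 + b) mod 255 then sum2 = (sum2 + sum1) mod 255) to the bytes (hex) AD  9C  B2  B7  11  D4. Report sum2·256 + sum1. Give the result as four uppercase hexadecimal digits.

0A9A

Running sums (mod 255):
  after byte 0 (AD): sum1=173, sum2=173
  after byte 1 (9C): sum1=74, sum2=247
  after byte 2 (B2): sum1=252, sum2=244
  after byte 3 (B7): sum1=180, sum2=169
  after byte 4 (11): sum1=197, sum2=111
  after byte 5 (D4): sum1=154, sum2=10
Checksum = sum2·256 + sum1 = 10·256 + 154 = 2714 = 0x0A9A.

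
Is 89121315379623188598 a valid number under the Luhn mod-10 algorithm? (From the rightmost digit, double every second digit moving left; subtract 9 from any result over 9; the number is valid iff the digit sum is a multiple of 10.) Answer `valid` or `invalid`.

From the right, keep odd positions and double even positions (subtract 9 from any doubled value over 9):
  doubled (positions 2,4,...): 9 7 2 4 9 6 2 2 2 7 → sum 50
  kept (positions 1,3,...): 8 5 8 3 6 7 5 3 2 9 → sum 56
Total = 106.
106 mod 10 = 6, so the number is invalid.

invalid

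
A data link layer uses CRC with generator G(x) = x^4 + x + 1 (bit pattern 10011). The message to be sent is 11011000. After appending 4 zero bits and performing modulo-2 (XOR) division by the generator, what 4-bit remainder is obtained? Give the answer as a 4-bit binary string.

0111

Append 4 zeros: 110110000000. Divide by 10011 (XOR where the leading bit is 1):
  pos 0: 11011 XOR 10011 = 01000
  pos 1: 10000 XOR 10011 = 00011
  pos 4: 11000 XOR 10011 = 01011
  pos 5: 10110 XOR 10011 = 00101
  pos 7: 10100 XOR 10011 = 00111
Remainder (last 4 bits) = 0111. This is the CRC / FCS.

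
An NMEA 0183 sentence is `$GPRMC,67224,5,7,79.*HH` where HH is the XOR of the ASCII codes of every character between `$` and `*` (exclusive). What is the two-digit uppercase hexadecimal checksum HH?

5C

XOR the ASCII codes of the payload characters:
  'G' = 0x47 → acc = 0x47
  'P' = 0x50 → acc = 0x17
  'R' = 0x52 → acc = 0x45
  'M' = 0x4D → acc = 0x08
  'C' = 0x43 → acc = 0x4B
  ',' = 0x2C → acc = 0x67
  '6' = 0x36 → acc = 0x51
  '7' = 0x37 → acc = 0x66
  '2' = 0x32 → acc = 0x54
  '2' = 0x32 → acc = 0x66
  '4' = 0x34 → acc = 0x52
  ',' = 0x2C → acc = 0x7E
  '5' = 0x35 → acc = 0x4B
  ',' = 0x2C → acc = 0x67
  '7' = 0x37 → acc = 0x50
  ',' = 0x2C → acc = 0x7C
  '7' = 0x37 → acc = 0x4B
  '9' = 0x39 → acc = 0x72
  '.' = 0x2E → acc = 0x5C
Checksum = 0x5C.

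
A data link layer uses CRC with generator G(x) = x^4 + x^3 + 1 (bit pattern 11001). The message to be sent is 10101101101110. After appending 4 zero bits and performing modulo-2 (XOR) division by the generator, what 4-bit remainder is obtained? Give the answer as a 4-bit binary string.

1100

Append 4 zeros: 101011011011100000. Divide by 11001 (XOR where the leading bit is 1):
  pos 0: 10101 XOR 11001 = 01100
  pos 1: 11001 XOR 11001 = 00000
  pos 7: 11011 XOR 11001 = 00010
  pos 10: 10100 XOR 11001 = 01101
  pos 11: 11010 XOR 11001 = 00011
Remainder (last 4 bits) = 1100. This is the CRC / FCS.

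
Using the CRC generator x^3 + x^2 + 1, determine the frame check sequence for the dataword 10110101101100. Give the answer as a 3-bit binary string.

Append 3 zeros: 10110101101100000. Divide by 1101 (XOR where the leading bit is 1):
  pos 0: 1011 XOR 1101 = 0110
  pos 1: 1100 XOR 1101 = 0001
  pos 4: 1101 XOR 1101 = 0000
  pos 8: 1011 XOR 1101 = 0110
  pos 9: 1100 XOR 1101 = 0001
  pos 12: 1000 XOR 1101 = 0101
  pos 13: 1010 XOR 1101 = 0111
Remainder (last 3 bits) = 111. This is the CRC / FCS.

111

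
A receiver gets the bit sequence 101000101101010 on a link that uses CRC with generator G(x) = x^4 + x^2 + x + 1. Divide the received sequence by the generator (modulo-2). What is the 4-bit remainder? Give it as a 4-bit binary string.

Modulo-2 division of 101000101101010 by 10111:
  pos 0: 10100 XOR 10111 = 00011
  pos 3: 11010 XOR 10111 = 01101
  pos 4: 11011 XOR 10111 = 01100
  pos 5: 11001 XOR 10111 = 01110
  pos 6: 11100 XOR 10111 = 01011
  pos 7: 10111 XOR 10111 = 00000
Remainder = 0010 (nonzero — an error is detected).

0010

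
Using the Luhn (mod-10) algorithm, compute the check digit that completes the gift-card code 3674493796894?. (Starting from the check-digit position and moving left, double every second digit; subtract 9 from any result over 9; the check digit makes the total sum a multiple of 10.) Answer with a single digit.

0

Partial digits right→left: 4 9 8 6 9 7 3 9 4 4 7 6 3
Double every second digit counting from the check-digit position (so the 1st, 3rd, 5th, ... of the partial from the right).
  doubled (with −9 where >9): 8 7 9 6 8 5 6 → sum 49
  kept as-is: 9 6 7 9 4 6 → sum 41
Total = 49 + 41 = 90.
Check digit = (10 − (90 mod 10)) mod 10 = 0.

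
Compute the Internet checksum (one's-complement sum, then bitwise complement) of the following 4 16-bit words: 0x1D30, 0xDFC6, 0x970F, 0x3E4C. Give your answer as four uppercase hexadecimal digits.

One's-complement addition (fold any carry out of bit 15 back into bit 0):
  0x1D30 + 0xDFC6 = 0x0FCF6
  0xFCF6 + 0x970F = 0x19405 → wrap carry → 0x9406
  0x9406 + 0x3E4C = 0x0D252
One's-complement sum = 0xD252.
Checksum = ~0xD252 & 0xFFFF = 0x2DAD.

2DAD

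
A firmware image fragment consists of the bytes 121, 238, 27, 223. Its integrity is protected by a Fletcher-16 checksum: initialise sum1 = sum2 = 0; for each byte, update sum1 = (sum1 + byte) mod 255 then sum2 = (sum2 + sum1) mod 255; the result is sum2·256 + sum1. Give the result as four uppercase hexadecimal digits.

C863

Running sums (mod 255):
  after byte 0 (121): sum1=121, sum2=121
  after byte 1 (238): sum1=104, sum2=225
  after byte 2 (27): sum1=131, sum2=101
  after byte 3 (223): sum1=99, sum2=200
Checksum = sum2·256 + sum1 = 200·256 + 99 = 51299 = 0xC863.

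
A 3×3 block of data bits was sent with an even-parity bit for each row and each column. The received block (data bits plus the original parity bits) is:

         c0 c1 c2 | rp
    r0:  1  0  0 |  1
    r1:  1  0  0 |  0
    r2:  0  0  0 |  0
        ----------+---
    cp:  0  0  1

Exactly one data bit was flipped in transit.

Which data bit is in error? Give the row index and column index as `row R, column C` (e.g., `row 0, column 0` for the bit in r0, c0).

Recompute each row's even parity and compare to rp:
  r0: data parity 1, sent rp 1 → ok
  r1: data parity 1, sent rp 0 → mismatch
  r2: data parity 0, sent rp 0 → ok
Recompute each column's even parity and compare to cp:
  c0: data parity 0, sent cp 0 → ok
  c1: data parity 0, sent cp 0 → ok
  c2: data parity 0, sent cp 1 → mismatch
Exactly one row (r1) and one column (c2) fail → the flipped bit is at their intersection.

row 1, column 2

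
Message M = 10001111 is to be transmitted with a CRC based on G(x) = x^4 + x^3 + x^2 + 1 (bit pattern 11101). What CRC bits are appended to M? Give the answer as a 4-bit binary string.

1000

Append 4 zeros: 100011110000. Divide by 11101 (XOR where the leading bit is 1):
  pos 0: 10001 XOR 11101 = 01100
  pos 1: 11001 XOR 11101 = 00100
  pos 3: 10011 XOR 11101 = 01110
  pos 4: 11100 XOR 11101 = 00001
Remainder (last 4 bits) = 1000. This is the CRC / FCS.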